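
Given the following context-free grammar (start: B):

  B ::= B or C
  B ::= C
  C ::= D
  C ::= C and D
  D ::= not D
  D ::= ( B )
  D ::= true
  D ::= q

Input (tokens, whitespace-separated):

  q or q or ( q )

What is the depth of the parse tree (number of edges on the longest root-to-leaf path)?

[B [B [B [C [D q]]] or [C [D q]]] or [C [D ( [B [C [D q]]] )]]]

6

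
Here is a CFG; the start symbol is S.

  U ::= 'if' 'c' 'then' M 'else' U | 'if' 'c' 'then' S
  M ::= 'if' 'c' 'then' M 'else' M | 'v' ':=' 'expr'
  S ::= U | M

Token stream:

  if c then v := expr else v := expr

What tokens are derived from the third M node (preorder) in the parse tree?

v := expr

[S [M if c then [M v := expr] else [M v := expr]]]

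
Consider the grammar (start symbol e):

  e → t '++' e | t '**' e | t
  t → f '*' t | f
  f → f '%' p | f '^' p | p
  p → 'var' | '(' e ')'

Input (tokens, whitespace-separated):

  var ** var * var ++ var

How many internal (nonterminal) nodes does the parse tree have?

15

[e [t [f [p var]]] ** [e [t [f [p var]] * [t [f [p var]]]] ++ [e [t [f [p var]]]]]]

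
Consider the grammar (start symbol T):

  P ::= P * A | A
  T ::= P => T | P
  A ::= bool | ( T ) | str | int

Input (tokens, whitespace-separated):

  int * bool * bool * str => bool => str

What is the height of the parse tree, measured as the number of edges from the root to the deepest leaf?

[T [P [P [P [P [A int]] * [A bool]] * [A bool]] * [A str]] => [T [P [A bool]] => [T [P [A str]]]]]

6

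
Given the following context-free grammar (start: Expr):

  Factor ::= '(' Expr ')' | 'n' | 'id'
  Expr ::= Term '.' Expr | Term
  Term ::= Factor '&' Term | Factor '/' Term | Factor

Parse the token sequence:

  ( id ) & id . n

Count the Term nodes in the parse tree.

[Expr [Term [Factor ( [Expr [Term [Factor id]]] )] & [Term [Factor id]]] . [Expr [Term [Factor n]]]]

4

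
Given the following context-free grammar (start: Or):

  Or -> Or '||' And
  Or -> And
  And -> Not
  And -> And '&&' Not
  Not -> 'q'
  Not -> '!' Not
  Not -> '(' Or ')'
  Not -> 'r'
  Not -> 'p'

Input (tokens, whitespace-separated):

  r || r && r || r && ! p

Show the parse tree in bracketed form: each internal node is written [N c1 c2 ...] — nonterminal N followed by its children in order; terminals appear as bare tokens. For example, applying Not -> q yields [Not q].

[Or [Or [Or [And [Not r]]] || [And [And [Not r]] && [Not r]]] || [And [And [Not r]] && [Not ! [Not p]]]]

Or
Or || And
Or || And || And
And || And || And
Not || And || And
r || And || And
r || And && Not || And
r || Not && Not || And
r || r && Not || And
r || r && r || And
r || r && r || And && Not
r || r && r || Not && Not
r || r && r || r && Not
r || r && r || r && ! Not
r || r && r || r && ! p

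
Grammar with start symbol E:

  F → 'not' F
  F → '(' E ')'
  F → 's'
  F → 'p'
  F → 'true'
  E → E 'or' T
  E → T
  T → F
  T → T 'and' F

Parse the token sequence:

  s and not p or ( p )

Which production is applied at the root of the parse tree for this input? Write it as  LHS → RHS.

E → E 'or' T

[E [E [T [T [F s]] and [F not [F p]]]] or [T [F ( [E [T [F p]]] )]]]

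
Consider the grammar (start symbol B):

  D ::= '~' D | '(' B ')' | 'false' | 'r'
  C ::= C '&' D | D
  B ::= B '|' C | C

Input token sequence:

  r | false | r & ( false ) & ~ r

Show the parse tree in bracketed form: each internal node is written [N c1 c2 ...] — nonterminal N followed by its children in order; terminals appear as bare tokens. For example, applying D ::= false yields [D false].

[B [B [B [C [D r]]] | [C [D false]]] | [C [C [C [D r]] & [D ( [B [C [D false]]] )]] & [D ~ [D r]]]]

B
B | C
B | C | C
C | C | C
D | C | C
r | C | C
r | D | C
r | false | C
r | false | C & D
r | false | C & D & D
r | false | D & D & D
r | false | r & D & D
r | false | r & ( B ) & D
r | false | r & ( C ) & D
r | false | r & ( D ) & D
r | false | r & ( false ) & D
r | false | r & ( false ) & ~ D
r | false | r & ( false ) & ~ r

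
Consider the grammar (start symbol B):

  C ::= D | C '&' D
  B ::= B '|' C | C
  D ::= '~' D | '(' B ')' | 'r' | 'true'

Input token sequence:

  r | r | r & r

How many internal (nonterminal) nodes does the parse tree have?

11

[B [B [B [C [D r]]] | [C [D r]]] | [C [C [D r]] & [D r]]]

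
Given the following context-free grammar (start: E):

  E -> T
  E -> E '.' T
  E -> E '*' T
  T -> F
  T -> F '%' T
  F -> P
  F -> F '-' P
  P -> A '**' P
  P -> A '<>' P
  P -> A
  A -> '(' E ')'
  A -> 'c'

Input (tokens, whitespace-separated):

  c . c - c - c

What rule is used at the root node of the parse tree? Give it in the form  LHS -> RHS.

[E [E [T [F [P [A c]]]]] . [T [F [F [F [P [A c]]] - [P [A c]]] - [P [A c]]]]]

E -> E '.' T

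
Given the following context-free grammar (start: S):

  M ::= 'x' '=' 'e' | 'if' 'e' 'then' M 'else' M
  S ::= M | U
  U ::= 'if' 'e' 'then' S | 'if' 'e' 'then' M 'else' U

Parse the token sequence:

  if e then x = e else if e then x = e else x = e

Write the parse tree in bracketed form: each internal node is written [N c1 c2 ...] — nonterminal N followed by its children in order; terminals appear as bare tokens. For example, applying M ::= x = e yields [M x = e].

S
M
if e then M else M
if e then x = e else M
if e then x = e else if e then M else M
if e then x = e else if e then x = e else M
if e then x = e else if e then x = e else x = e

[S [M if e then [M x = e] else [M if e then [M x = e] else [M x = e]]]]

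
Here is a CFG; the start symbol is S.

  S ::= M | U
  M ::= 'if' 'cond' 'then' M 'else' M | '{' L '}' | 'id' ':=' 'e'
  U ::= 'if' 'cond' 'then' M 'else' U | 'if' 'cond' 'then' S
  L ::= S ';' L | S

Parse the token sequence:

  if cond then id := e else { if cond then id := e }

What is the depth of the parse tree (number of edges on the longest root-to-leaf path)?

[S [M if cond then [M id := e] else [M { [L [S [U if cond then [S [M id := e]]]]] }]]]

8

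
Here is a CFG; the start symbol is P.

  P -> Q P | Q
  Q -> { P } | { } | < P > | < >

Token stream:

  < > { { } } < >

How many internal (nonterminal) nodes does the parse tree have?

8

[P [Q < >] [P [Q { [P [Q { }]] }] [P [Q < >]]]]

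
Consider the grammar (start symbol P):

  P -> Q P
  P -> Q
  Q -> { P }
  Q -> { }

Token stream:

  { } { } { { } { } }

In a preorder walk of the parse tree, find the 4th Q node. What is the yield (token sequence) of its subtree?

{ }

[P [Q { }] [P [Q { }] [P [Q { [P [Q { }] [P [Q { }]]] }]]]]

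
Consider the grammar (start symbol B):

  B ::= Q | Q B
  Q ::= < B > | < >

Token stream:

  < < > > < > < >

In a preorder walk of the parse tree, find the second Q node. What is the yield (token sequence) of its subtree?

[B [Q < [B [Q < >]] >] [B [Q < >] [B [Q < >]]]]

< >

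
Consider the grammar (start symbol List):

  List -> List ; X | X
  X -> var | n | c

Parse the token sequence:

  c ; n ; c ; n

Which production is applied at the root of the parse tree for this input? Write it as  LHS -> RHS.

[List [List [List [List [X c]] ; [X n]] ; [X c]] ; [X n]]

List -> List ; X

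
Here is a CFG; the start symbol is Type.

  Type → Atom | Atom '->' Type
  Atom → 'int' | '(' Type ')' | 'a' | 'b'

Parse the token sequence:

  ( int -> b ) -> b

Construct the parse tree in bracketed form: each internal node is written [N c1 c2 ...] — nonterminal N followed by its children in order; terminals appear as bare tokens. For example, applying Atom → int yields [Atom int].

Type
Atom -> Type
( Type ) -> Type
( Atom -> Type ) -> Type
( int -> Type ) -> Type
( int -> Atom ) -> Type
( int -> b ) -> Type
( int -> b ) -> Atom
( int -> b ) -> b

[Type [Atom ( [Type [Atom int] -> [Type [Atom b]]] )] -> [Type [Atom b]]]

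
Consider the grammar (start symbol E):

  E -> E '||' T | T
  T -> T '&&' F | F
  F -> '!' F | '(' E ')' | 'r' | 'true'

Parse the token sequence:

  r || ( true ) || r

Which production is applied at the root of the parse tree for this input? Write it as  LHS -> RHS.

[E [E [E [T [F r]]] || [T [F ( [E [T [F true]]] )]]] || [T [F r]]]

E -> E '||' T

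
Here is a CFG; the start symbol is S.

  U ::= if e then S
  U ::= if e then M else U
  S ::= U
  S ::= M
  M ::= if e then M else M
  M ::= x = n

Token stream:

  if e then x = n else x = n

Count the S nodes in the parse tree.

1

[S [M if e then [M x = n] else [M x = n]]]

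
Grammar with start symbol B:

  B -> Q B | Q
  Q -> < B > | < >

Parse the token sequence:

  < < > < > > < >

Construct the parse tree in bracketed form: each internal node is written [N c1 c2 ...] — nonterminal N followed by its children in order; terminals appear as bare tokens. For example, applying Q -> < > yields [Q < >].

B
Q B
< B > B
< Q B > B
< < > B > B
< < > Q > B
< < > < > > B
< < > < > > Q
< < > < > > < >

[B [Q < [B [Q < >] [B [Q < >]]] >] [B [Q < >]]]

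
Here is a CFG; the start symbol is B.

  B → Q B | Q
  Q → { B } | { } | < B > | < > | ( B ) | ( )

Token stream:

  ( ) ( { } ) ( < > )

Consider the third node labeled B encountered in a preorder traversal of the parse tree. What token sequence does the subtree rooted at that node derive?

[B [Q ( )] [B [Q ( [B [Q { }]] )] [B [Q ( [B [Q < >]] )]]]]

{ }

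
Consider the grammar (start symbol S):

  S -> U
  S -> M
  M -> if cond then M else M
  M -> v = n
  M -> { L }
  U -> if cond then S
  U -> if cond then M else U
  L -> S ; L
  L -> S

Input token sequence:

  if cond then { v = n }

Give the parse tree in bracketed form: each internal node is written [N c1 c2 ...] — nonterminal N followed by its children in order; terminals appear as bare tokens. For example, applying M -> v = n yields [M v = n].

S
U
if cond then S
if cond then M
if cond then { L }
if cond then { S }
if cond then { M }
if cond then { v = n }

[S [U if cond then [S [M { [L [S [M v = n]]] }]]]]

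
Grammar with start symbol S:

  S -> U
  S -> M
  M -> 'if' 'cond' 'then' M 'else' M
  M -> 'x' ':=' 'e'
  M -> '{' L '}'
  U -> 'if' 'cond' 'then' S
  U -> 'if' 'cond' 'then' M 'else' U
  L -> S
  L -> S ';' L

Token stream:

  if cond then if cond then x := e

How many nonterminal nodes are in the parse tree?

[S [U if cond then [S [U if cond then [S [M x := e]]]]]]

6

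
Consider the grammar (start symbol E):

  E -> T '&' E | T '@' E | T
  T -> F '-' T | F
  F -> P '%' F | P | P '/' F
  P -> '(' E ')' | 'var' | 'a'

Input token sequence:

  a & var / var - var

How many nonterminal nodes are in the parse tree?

13

[E [T [F [P a]]] & [E [T [F [P var] / [F [P var]]] - [T [F [P var]]]]]]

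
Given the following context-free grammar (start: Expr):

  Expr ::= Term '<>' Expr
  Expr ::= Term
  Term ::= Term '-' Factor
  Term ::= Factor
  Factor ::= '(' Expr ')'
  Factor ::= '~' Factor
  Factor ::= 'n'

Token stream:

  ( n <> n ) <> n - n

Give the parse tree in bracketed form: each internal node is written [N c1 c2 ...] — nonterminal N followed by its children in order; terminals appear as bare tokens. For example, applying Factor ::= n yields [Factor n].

[Expr [Term [Factor ( [Expr [Term [Factor n]] <> [Expr [Term [Factor n]]]] )]] <> [Expr [Term [Term [Factor n]] - [Factor n]]]]

Expr
Term <> Expr
Factor <> Expr
( Expr ) <> Expr
( Term <> Expr ) <> Expr
( Factor <> Expr ) <> Expr
( n <> Expr ) <> Expr
( n <> Term ) <> Expr
( n <> Factor ) <> Expr
( n <> n ) <> Expr
( n <> n ) <> Term
( n <> n ) <> Term - Factor
( n <> n ) <> Factor - Factor
( n <> n ) <> n - Factor
( n <> n ) <> n - n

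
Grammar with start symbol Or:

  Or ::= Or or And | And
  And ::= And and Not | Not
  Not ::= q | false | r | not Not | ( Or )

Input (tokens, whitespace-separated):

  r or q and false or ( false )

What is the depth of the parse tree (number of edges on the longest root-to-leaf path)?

6

[Or [Or [Or [And [Not r]]] or [And [And [Not q]] and [Not false]]] or [And [Not ( [Or [And [Not false]]] )]]]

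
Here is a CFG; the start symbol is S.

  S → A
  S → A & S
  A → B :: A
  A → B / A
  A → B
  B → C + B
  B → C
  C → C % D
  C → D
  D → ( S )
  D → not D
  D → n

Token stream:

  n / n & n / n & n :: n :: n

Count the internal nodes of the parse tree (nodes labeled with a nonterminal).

[S [A [B [C [D n]]] / [A [B [C [D n]]]]] & [S [A [B [C [D n]]] / [A [B [C [D n]]]]] & [S [A [B [C [D n]]] :: [A [B [C [D n]]] :: [A [B [C [D n]]]]]]]]]

31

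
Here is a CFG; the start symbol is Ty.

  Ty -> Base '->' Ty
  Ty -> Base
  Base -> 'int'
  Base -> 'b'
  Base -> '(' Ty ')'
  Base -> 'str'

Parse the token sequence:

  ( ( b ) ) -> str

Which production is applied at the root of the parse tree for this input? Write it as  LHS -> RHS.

Ty -> Base '->' Ty

[Ty [Base ( [Ty [Base ( [Ty [Base b]] )]] )] -> [Ty [Base str]]]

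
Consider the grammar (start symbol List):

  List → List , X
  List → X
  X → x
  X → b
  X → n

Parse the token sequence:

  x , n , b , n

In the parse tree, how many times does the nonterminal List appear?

[List [List [List [List [X x]] , [X n]] , [X b]] , [X n]]

4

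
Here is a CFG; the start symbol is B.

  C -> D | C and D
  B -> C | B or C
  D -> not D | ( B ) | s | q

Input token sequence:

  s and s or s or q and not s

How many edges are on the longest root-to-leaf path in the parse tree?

6

[B [B [B [C [C [D s]] and [D s]]] or [C [D s]]] or [C [C [D q]] and [D not [D s]]]]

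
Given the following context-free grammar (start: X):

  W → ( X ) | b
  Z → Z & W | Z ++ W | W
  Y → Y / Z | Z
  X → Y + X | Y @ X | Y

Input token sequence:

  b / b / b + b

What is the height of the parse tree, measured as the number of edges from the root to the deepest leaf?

6

[X [Y [Y [Y [Z [W b]]] / [Z [W b]]] / [Z [W b]]] + [X [Y [Z [W b]]]]]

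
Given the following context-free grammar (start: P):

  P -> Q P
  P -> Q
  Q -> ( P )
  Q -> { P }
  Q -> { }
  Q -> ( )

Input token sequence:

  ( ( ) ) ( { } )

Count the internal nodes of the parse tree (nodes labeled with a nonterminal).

[P [Q ( [P [Q ( )]] )] [P [Q ( [P [Q { }]] )]]]

8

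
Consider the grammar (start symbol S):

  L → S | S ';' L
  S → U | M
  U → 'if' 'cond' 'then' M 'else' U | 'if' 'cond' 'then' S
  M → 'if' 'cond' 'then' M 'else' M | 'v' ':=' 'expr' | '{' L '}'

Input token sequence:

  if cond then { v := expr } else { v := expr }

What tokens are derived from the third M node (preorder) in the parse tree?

[S [M if cond then [M { [L [S [M v := expr]]] }] else [M { [L [S [M v := expr]]] }]]]

v := expr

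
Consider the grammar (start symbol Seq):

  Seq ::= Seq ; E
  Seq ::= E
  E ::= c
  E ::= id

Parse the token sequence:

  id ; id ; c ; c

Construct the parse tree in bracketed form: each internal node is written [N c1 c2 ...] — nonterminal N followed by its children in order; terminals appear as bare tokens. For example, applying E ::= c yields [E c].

Seq
Seq ; E
Seq ; E ; E
Seq ; E ; E ; E
E ; E ; E ; E
id ; E ; E ; E
id ; id ; E ; E
id ; id ; c ; E
id ; id ; c ; c

[Seq [Seq [Seq [Seq [E id]] ; [E id]] ; [E c]] ; [E c]]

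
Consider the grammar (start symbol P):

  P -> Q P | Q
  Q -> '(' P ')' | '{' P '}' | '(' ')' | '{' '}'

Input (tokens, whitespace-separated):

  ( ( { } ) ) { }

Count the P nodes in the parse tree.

4

[P [Q ( [P [Q ( [P [Q { }]] )]] )] [P [Q { }]]]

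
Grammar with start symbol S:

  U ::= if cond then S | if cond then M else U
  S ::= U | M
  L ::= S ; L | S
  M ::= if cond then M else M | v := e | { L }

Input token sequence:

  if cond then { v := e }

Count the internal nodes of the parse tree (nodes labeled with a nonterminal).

[S [U if cond then [S [M { [L [S [M v := e]]] }]]]]

7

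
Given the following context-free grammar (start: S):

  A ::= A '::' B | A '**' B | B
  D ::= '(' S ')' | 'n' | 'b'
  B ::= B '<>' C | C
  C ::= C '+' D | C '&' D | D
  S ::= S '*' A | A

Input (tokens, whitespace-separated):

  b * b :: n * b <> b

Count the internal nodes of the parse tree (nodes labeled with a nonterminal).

[S [S [S [A [B [C [D b]]]]] * [A [A [B [C [D b]]]] :: [B [C [D n]]]]] * [A [B [B [C [D b]]] <> [C [D b]]]]]

22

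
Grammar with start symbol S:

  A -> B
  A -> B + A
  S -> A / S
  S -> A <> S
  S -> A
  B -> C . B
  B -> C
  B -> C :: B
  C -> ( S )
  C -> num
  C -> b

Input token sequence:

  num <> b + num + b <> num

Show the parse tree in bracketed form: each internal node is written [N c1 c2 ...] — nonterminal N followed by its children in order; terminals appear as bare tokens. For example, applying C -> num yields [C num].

[S [A [B [C num]]] <> [S [A [B [C b]] + [A [B [C num]] + [A [B [C b]]]]] <> [S [A [B [C num]]]]]]

S
A <> S
B <> S
C <> S
num <> S
num <> A <> S
num <> B + A <> S
num <> C + A <> S
num <> b + A <> S
num <> b + B + A <> S
num <> b + C + A <> S
num <> b + num + A <> S
num <> b + num + B <> S
num <> b + num + C <> S
num <> b + num + b <> S
num <> b + num + b <> A
num <> b + num + b <> B
num <> b + num + b <> C
num <> b + num + b <> num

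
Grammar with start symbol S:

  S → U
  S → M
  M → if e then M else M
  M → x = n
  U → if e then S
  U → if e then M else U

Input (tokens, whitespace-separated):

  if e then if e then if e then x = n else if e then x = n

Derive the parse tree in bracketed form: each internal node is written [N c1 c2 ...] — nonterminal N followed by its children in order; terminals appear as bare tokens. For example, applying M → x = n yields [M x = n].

[S [U if e then [S [U if e then [S [U if e then [M x = n] else [U if e then [S [M x = n]]]]]]]]]

S
U
if e then S
if e then U
if e then if e then S
if e then if e then U
if e then if e then if e then M else U
if e then if e then if e then x = n else U
if e then if e then if e then x = n else if e then S
if e then if e then if e then x = n else if e then M
if e then if e then if e then x = n else if e then x = n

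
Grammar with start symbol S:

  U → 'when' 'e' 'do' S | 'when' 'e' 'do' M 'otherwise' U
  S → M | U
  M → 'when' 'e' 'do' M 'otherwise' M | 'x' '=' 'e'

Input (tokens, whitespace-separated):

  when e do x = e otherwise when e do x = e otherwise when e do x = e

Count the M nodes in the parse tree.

[S [U when e do [M x = e] otherwise [U when e do [M x = e] otherwise [U when e do [S [M x = e]]]]]]

3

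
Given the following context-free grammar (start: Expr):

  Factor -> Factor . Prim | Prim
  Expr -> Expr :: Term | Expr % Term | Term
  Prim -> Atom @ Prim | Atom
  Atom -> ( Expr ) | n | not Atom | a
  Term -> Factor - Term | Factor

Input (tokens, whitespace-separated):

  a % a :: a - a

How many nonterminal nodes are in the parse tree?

19

[Expr [Expr [Expr [Term [Factor [Prim [Atom a]]]]] % [Term [Factor [Prim [Atom a]]]]] :: [Term [Factor [Prim [Atom a]]] - [Term [Factor [Prim [Atom a]]]]]]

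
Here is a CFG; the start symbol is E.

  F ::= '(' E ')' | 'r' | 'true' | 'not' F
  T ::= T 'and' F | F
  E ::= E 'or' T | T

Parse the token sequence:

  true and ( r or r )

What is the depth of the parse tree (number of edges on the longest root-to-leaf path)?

[E [T [T [F true]] and [F ( [E [E [T [F r]]] or [T [F r]]] )]]]

7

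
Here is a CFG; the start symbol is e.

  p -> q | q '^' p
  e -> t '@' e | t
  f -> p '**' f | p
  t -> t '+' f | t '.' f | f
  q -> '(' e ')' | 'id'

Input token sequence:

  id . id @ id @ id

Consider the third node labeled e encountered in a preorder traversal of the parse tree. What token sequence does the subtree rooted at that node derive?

id

[e [t [t [f [p [q id]]]] . [f [p [q id]]]] @ [e [t [f [p [q id]]]] @ [e [t [f [p [q id]]]]]]]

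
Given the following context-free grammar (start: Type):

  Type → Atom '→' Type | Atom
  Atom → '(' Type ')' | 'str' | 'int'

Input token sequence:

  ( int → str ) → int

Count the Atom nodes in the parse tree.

4

[Type [Atom ( [Type [Atom int] → [Type [Atom str]]] )] → [Type [Atom int]]]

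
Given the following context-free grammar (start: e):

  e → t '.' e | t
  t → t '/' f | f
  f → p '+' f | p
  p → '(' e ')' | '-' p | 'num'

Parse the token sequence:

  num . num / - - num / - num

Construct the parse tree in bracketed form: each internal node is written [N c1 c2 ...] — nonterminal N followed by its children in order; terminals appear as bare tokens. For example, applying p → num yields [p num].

e
t . e
f . e
p . e
num . e
num . t
num . t / f
num . t / f / f
num . f / f / f
num . p / f / f
num . num / f / f
num . num / p / f
num . num / - p / f
num . num / - - p / f
num . num / - - num / f
num . num / - - num / p
num . num / - - num / - p
num . num / - - num / - num

[e [t [f [p num]]] . [e [t [t [t [f [p num]]] / [f [p - [p - [p num]]]]] / [f [p - [p num]]]]]]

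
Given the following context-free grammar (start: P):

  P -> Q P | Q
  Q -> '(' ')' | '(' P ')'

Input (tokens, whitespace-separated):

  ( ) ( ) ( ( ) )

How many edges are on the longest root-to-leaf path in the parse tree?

6

[P [Q ( )] [P [Q ( )] [P [Q ( [P [Q ( )]] )]]]]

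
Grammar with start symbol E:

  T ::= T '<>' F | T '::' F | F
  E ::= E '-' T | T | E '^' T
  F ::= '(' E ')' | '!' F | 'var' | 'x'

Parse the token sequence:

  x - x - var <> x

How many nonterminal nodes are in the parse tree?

11

[E [E [E [T [F x]]] - [T [F x]]] - [T [T [F var]] <> [F x]]]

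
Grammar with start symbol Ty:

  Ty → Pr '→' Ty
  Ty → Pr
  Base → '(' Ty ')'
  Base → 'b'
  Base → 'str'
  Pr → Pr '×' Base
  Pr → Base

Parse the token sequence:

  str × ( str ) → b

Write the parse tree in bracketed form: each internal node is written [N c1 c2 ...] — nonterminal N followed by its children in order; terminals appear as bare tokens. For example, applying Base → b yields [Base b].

[Ty [Pr [Pr [Base str]] × [Base ( [Ty [Pr [Base str]]] )]] → [Ty [Pr [Base b]]]]

Ty
Pr → Ty
Pr × Base → Ty
Base × Base → Ty
str × Base → Ty
str × ( Ty ) → Ty
str × ( Pr ) → Ty
str × ( Base ) → Ty
str × ( str ) → Ty
str × ( str ) → Pr
str × ( str ) → Base
str × ( str ) → b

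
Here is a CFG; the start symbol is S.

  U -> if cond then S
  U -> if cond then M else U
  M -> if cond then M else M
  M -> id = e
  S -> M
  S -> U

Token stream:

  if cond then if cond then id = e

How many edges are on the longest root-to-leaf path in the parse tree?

[S [U if cond then [S [U if cond then [S [M id = e]]]]]]

6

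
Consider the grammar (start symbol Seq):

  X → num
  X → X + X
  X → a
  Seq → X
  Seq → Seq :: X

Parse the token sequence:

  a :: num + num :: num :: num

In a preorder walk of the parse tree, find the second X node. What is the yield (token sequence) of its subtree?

num + num

[Seq [Seq [Seq [Seq [X a]] :: [X [X num] + [X num]]] :: [X num]] :: [X num]]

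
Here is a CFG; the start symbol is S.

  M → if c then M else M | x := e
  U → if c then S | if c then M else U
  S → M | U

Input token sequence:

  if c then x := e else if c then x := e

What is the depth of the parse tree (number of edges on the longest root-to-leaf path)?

[S [U if c then [M x := e] else [U if c then [S [M x := e]]]]]

5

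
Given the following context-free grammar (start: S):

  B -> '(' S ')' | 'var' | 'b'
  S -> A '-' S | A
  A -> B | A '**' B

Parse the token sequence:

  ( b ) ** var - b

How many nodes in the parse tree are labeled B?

4

[S [A [A [B ( [S [A [B b]]] )]] ** [B var]] - [S [A [B b]]]]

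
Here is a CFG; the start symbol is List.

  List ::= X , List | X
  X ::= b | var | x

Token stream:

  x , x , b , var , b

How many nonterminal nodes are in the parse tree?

10

[List [X x] , [List [X x] , [List [X b] , [List [X var] , [List [X b]]]]]]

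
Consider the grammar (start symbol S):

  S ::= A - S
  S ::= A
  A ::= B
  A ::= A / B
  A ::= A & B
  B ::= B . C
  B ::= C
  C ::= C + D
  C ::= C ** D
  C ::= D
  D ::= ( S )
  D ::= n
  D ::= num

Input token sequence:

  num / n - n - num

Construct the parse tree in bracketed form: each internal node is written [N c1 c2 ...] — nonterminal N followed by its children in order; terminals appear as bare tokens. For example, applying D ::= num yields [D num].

S
A - S
A / B - S
B / B - S
C / B - S
D / B - S
num / B - S
num / C - S
num / D - S
num / n - S
num / n - A - S
num / n - B - S
num / n - C - S
num / n - D - S
num / n - n - S
num / n - n - A
num / n - n - B
num / n - n - C
num / n - n - D
num / n - n - num

[S [A [A [B [C [D num]]]] / [B [C [D n]]]] - [S [A [B [C [D n]]]] - [S [A [B [C [D num]]]]]]]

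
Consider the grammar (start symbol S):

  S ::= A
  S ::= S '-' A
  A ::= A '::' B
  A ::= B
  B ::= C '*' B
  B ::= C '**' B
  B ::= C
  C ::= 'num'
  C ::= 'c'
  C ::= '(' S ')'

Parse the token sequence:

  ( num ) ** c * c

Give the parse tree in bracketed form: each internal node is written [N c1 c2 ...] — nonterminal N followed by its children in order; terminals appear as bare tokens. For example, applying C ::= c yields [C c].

S
A
B
C ** B
( S ) ** B
( A ) ** B
( B ) ** B
( C ) ** B
( num ) ** B
( num ) ** C * B
( num ) ** c * B
( num ) ** c * C
( num ) ** c * c

[S [A [B [C ( [S [A [B [C num]]]] )] ** [B [C c] * [B [C c]]]]]]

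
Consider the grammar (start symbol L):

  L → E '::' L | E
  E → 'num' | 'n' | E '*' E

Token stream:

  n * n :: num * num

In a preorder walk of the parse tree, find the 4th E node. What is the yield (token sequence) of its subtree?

num * num

[L [E [E n] * [E n]] :: [L [E [E num] * [E num]]]]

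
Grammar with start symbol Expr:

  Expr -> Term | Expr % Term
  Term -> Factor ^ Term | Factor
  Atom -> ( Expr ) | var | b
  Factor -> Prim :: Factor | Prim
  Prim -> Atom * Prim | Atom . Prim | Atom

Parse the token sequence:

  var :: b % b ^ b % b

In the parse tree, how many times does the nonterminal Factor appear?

5

[Expr [Expr [Expr [Term [Factor [Prim [Atom var]] :: [Factor [Prim [Atom b]]]]]] % [Term [Factor [Prim [Atom b]]] ^ [Term [Factor [Prim [Atom b]]]]]] % [Term [Factor [Prim [Atom b]]]]]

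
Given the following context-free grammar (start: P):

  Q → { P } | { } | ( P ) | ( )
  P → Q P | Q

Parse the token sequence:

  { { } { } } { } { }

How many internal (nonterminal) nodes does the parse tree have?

[P [Q { [P [Q { }] [P [Q { }]]] }] [P [Q { }] [P [Q { }]]]]

10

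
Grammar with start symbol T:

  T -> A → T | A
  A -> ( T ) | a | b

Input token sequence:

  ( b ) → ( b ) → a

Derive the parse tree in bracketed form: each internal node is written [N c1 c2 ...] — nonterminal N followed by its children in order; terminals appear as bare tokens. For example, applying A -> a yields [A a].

T
A → T
( T ) → T
( A ) → T
( b ) → T
( b ) → A → T
( b ) → ( T ) → T
( b ) → ( A ) → T
( b ) → ( b ) → T
( b ) → ( b ) → A
( b ) → ( b ) → a

[T [A ( [T [A b]] )] → [T [A ( [T [A b]] )] → [T [A a]]]]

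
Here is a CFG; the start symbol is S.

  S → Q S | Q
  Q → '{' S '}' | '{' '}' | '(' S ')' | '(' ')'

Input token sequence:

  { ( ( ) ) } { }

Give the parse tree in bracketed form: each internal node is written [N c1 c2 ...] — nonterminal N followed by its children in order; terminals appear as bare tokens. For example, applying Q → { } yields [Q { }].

[S [Q { [S [Q ( [S [Q ( )]] )]] }] [S [Q { }]]]

S
Q S
{ S } S
{ Q } S
{ ( S ) } S
{ ( Q ) } S
{ ( ( ) ) } S
{ ( ( ) ) } Q
{ ( ( ) ) } { }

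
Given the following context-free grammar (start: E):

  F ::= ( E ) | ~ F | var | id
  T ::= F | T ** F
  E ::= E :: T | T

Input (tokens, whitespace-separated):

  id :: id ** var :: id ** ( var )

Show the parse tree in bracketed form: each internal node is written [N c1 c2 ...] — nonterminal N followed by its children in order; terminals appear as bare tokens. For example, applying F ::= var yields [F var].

E
E :: T
E :: T :: T
T :: T :: T
F :: T :: T
id :: T :: T
id :: T ** F :: T
id :: F ** F :: T
id :: id ** F :: T
id :: id ** var :: T
id :: id ** var :: T ** F
id :: id ** var :: F ** F
id :: id ** var :: id ** F
id :: id ** var :: id ** ( E )
id :: id ** var :: id ** ( T )
id :: id ** var :: id ** ( F )
id :: id ** var :: id ** ( var )

[E [E [E [T [F id]]] :: [T [T [F id]] ** [F var]]] :: [T [T [F id]] ** [F ( [E [T [F var]]] )]]]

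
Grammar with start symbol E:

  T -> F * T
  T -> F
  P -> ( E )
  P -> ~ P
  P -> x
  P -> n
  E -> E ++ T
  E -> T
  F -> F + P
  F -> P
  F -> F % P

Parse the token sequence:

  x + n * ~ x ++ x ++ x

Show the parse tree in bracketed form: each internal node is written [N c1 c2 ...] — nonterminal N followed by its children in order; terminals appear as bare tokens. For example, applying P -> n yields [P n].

E
E ++ T
E ++ T ++ T
T ++ T ++ T
F * T ++ T ++ T
F + P * T ++ T ++ T
P + P * T ++ T ++ T
x + P * T ++ T ++ T
x + n * T ++ T ++ T
x + n * F ++ T ++ T
x + n * P ++ T ++ T
x + n * ~ P ++ T ++ T
x + n * ~ x ++ T ++ T
x + n * ~ x ++ F ++ T
x + n * ~ x ++ P ++ T
x + n * ~ x ++ x ++ T
x + n * ~ x ++ x ++ F
x + n * ~ x ++ x ++ P
x + n * ~ x ++ x ++ x

[E [E [E [T [F [F [P x]] + [P n]] * [T [F [P ~ [P x]]]]]] ++ [T [F [P x]]]] ++ [T [F [P x]]]]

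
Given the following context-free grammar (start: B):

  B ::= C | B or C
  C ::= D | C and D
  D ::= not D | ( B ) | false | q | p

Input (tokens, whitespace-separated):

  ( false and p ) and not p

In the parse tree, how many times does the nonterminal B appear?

[B [C [C [D ( [B [C [C [D false]] and [D p]]] )]] and [D not [D p]]]]

2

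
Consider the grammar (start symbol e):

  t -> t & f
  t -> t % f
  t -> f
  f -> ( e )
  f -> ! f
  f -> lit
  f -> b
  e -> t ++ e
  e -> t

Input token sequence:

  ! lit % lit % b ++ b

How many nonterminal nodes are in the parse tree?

11

[e [t [t [t [f ! [f lit]]] % [f lit]] % [f b]] ++ [e [t [f b]]]]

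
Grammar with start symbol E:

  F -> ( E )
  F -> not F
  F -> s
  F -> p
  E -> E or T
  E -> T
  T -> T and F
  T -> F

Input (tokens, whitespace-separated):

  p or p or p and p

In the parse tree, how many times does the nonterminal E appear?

3

[E [E [E [T [F p]]] or [T [F p]]] or [T [T [F p]] and [F p]]]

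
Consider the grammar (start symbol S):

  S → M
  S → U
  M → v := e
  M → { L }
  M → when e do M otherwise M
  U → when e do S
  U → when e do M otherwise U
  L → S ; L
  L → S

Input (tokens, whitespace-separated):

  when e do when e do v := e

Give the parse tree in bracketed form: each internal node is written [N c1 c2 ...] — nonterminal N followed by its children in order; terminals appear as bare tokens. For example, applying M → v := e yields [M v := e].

[S [U when e do [S [U when e do [S [M v := e]]]]]]

S
U
when e do S
when e do U
when e do when e do S
when e do when e do M
when e do when e do v := e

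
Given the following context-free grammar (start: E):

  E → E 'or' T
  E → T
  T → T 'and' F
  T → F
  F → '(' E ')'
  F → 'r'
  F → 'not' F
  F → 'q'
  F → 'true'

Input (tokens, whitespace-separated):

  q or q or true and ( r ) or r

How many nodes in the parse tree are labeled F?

[E [E [E [E [T [F q]]] or [T [F q]]] or [T [T [F true]] and [F ( [E [T [F r]]] )]]] or [T [F r]]]

6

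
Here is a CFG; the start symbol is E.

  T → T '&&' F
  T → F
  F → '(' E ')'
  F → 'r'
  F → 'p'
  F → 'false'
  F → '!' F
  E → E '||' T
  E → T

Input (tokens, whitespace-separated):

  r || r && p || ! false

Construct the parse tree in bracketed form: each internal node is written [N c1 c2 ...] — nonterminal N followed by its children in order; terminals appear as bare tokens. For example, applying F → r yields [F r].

[E [E [E [T [F r]]] || [T [T [F r]] && [F p]]] || [T [F ! [F false]]]]

E
E || T
E || T || T
T || T || T
F || T || T
r || T || T
r || T && F || T
r || F && F || T
r || r && F || T
r || r && p || T
r || r && p || F
r || r && p || ! F
r || r && p || ! false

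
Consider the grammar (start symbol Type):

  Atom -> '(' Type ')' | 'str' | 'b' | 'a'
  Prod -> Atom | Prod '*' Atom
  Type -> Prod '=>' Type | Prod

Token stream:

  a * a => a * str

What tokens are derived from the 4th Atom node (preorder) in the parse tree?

str

[Type [Prod [Prod [Atom a]] * [Atom a]] => [Type [Prod [Prod [Atom a]] * [Atom str]]]]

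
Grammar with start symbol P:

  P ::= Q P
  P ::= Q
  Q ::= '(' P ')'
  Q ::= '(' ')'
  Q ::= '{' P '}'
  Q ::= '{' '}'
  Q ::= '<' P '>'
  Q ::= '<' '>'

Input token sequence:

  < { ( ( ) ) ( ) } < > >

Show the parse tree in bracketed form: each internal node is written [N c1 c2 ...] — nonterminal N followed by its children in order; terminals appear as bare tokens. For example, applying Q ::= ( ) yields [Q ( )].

[P [Q < [P [Q { [P [Q ( [P [Q ( )]] )] [P [Q ( )]]] }] [P [Q < >]]] >]]

P
Q
< P >
< Q P >
< { P } P >
< { Q P } P >
< { ( P ) P } P >
< { ( Q ) P } P >
< { ( ( ) ) P } P >
< { ( ( ) ) Q } P >
< { ( ( ) ) ( ) } P >
< { ( ( ) ) ( ) } Q >
< { ( ( ) ) ( ) } < > >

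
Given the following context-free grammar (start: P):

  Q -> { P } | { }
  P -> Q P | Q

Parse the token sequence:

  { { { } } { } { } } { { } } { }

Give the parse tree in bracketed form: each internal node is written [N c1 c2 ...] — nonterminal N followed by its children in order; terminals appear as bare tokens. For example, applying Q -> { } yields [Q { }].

P
Q P
{ P } P
{ Q P } P
{ { P } P } P
{ { Q } P } P
{ { { } } P } P
{ { { } } Q P } P
{ { { } } { } P } P
{ { { } } { } Q } P
{ { { } } { } { } } P
{ { { } } { } { } } Q P
{ { { } } { } { } } { P } P
{ { { } } { } { } } { Q } P
{ { { } } { } { } } { { } } P
{ { { } } { } { } } { { } } Q
{ { { } } { } { } } { { } } { }

[P [Q { [P [Q { [P [Q { }]] }] [P [Q { }] [P [Q { }]]]] }] [P [Q { [P [Q { }]] }] [P [Q { }]]]]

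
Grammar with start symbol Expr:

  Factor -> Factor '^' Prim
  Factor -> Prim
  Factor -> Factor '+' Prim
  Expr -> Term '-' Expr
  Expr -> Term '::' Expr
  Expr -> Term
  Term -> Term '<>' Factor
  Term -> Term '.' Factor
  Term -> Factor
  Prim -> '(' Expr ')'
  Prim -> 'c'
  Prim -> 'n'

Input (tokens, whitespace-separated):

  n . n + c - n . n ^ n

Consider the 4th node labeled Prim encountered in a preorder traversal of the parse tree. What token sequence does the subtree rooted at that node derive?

n

[Expr [Term [Term [Factor [Prim n]]] . [Factor [Factor [Prim n]] + [Prim c]]] - [Expr [Term [Term [Factor [Prim n]]] . [Factor [Factor [Prim n]] ^ [Prim n]]]]]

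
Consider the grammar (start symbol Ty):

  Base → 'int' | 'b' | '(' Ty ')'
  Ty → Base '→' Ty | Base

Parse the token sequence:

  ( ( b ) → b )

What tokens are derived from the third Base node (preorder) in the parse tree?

[Ty [Base ( [Ty [Base ( [Ty [Base b]] )] → [Ty [Base b]]] )]]

b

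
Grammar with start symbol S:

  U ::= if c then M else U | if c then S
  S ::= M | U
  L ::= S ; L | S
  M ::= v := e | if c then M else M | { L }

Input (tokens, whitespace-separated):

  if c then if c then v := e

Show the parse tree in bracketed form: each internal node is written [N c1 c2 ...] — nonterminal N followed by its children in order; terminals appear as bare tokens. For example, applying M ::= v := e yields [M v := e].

S
U
if c then S
if c then U
if c then if c then S
if c then if c then M
if c then if c then v := e

[S [U if c then [S [U if c then [S [M v := e]]]]]]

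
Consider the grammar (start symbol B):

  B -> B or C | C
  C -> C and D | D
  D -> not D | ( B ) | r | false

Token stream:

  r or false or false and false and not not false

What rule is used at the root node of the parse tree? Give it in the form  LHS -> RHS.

[B [B [B [C [D r]]] or [C [D false]]] or [C [C [C [D false]] and [D false]] and [D not [D not [D false]]]]]

B -> B or C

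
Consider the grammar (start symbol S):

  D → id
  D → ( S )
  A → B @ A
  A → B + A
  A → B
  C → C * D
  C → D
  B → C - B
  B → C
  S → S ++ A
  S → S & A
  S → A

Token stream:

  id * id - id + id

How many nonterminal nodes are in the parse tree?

14

[S [A [B [C [C [D id]] * [D id]] - [B [C [D id]]]] + [A [B [C [D id]]]]]]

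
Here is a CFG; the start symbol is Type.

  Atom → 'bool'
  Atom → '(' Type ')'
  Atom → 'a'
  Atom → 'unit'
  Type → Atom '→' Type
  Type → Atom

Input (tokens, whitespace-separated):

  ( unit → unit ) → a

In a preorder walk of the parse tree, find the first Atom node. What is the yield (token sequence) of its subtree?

( unit → unit )

[Type [Atom ( [Type [Atom unit] → [Type [Atom unit]]] )] → [Type [Atom a]]]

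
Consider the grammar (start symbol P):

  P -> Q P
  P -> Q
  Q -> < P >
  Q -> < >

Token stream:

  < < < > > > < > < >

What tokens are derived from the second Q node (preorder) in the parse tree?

< < > >

[P [Q < [P [Q < [P [Q < >]] >]] >] [P [Q < >] [P [Q < >]]]]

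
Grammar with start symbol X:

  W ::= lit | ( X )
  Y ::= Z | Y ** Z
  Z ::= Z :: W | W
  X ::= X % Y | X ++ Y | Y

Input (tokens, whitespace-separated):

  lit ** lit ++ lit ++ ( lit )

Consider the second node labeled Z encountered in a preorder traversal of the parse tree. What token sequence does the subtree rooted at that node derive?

[X [X [X [Y [Y [Z [W lit]]] ** [Z [W lit]]]] ++ [Y [Z [W lit]]]] ++ [Y [Z [W ( [X [Y [Z [W lit]]]] )]]]]

lit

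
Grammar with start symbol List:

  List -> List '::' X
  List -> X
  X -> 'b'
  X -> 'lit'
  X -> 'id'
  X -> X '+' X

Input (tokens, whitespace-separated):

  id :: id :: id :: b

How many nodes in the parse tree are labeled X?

[List [List [List [List [X id]] :: [X id]] :: [X id]] :: [X b]]

4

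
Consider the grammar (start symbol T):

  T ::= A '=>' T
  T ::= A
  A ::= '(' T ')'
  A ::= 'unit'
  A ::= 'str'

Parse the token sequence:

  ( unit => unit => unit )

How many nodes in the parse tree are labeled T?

4

[T [A ( [T [A unit] => [T [A unit] => [T [A unit]]]] )]]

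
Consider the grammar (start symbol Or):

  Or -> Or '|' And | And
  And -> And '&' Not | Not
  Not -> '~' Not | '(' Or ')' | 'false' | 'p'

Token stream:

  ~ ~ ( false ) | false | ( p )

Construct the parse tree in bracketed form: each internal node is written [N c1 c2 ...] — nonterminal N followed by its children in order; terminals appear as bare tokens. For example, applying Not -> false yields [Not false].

[Or [Or [Or [And [Not ~ [Not ~ [Not ( [Or [And [Not false]]] )]]]]] | [And [Not false]]] | [And [Not ( [Or [And [Not p]]] )]]]

Or
Or | And
Or | And | And
And | And | And
Not | And | And
~ Not | And | And
~ ~ Not | And | And
~ ~ ( Or ) | And | And
~ ~ ( And ) | And | And
~ ~ ( Not ) | And | And
~ ~ ( false ) | And | And
~ ~ ( false ) | Not | And
~ ~ ( false ) | false | And
~ ~ ( false ) | false | Not
~ ~ ( false ) | false | ( Or )
~ ~ ( false ) | false | ( And )
~ ~ ( false ) | false | ( Not )
~ ~ ( false ) | false | ( p )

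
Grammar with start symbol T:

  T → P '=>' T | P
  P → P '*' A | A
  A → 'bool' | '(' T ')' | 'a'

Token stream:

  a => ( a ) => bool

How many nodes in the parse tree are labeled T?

[T [P [A a]] => [T [P [A ( [T [P [A a]]] )]] => [T [P [A bool]]]]]

4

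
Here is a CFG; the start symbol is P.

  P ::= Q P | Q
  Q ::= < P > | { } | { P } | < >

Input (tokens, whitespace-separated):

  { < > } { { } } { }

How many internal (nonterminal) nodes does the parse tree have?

10

[P [Q { [P [Q < >]] }] [P [Q { [P [Q { }]] }] [P [Q { }]]]]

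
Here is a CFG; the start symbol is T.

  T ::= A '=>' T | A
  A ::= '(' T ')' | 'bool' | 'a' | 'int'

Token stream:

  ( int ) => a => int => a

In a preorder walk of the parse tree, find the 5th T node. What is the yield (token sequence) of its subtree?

a

[T [A ( [T [A int]] )] => [T [A a] => [T [A int] => [T [A a]]]]]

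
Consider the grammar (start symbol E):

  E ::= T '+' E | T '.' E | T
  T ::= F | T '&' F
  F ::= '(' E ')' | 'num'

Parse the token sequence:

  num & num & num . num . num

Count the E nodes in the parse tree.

[E [T [T [T [F num]] & [F num]] & [F num]] . [E [T [F num]] . [E [T [F num]]]]]

3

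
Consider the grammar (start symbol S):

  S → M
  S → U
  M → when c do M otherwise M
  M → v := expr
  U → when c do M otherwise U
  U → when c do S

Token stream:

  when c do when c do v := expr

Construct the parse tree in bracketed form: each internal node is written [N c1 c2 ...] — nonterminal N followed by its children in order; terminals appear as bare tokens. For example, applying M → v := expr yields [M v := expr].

[S [U when c do [S [U when c do [S [M v := expr]]]]]]

S
U
when c do S
when c do U
when c do when c do S
when c do when c do M
when c do when c do v := expr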